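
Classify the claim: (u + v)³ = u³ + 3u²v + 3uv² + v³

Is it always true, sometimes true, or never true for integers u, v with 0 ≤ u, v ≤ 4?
Always true

The identity holds for every pair in the range. For instance at (u, v) = (4, 1): both sides equal 125.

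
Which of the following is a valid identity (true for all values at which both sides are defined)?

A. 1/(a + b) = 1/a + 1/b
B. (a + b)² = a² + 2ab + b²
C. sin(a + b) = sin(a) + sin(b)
B

A: fails at (6, 7) — LHS = 1/13, RHS = 13/42.
B: holds — e.g. at (4, 4), both sides equal 64.
C: fails at (4, 4) — LHS = sin(8) ≈ 0.9894, RHS = 2·sin(4) ≈ -1.514.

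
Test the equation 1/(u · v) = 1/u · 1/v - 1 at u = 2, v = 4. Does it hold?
Fails

Substituting u = 2, v = 4:

LHS = 1/(2 · 4) = 1/8
RHS = 1/2 · 1/4 - 1 = -7/8

LHS ≠ RHS, so the equation does not hold at this point.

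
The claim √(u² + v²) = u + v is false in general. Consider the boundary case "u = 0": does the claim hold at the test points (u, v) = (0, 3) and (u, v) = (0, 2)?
At (0, 3): LHS = 3, RHS = 3 → equal
At (0, 2): LHS = 2, RHS = 2 → equal

So the claim does hold at both of these boundary points, even though it is not an identity.

Answer: Yes, holds at both test points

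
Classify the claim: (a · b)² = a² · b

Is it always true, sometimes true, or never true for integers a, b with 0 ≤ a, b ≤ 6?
It holds at (a, b) = (0, 5) (both sides equal 0), but fails at (a, b) = (2, 3) (LHS = 36, RHS = 12).

Answer: Sometimes true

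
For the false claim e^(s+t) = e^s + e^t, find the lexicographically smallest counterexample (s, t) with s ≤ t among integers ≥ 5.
Substituting (5, 5) into the claim:
LHS = e^(5+5) = e^10 ≈ 22026.5
RHS = e^5 + e^5 = 2·e^5 ≈ 296.8

Since LHS ≠ RHS, this pair disproves the claim, and no lexicographically smaller pair (s ≤ t, integers ≥ 5) does.

For instance (6, 6) is also a counterexample (LHS = e^12 ≈ 162754.8, RHS = 2·e^6 ≈ 806.9), but it's lexicographically larger.

Answer: (s, t) = (5, 5)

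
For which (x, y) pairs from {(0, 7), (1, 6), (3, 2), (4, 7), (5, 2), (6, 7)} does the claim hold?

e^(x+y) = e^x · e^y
All pairs

Testing each pair:
(0, 7): LHS = e^7 ≈ 1097, RHS = e^7 ≈ 1097 → holds
(1, 6): LHS = e^7 ≈ 1097, RHS = e^7 ≈ 1097 → holds
(3, 2): LHS = e^5 ≈ 148.4, RHS = e^5 ≈ 148.4 → holds
(4, 7): LHS = e^11 ≈ 59874.1, RHS = e^11 ≈ 59874.1 → holds
(5, 2): LHS = e^7 ≈ 1097, RHS = e^7 ≈ 1097 → holds
(6, 7): LHS = e^13 ≈ 442413.4, RHS = e^13 ≈ 442413.4 → holds

Every pair satisfies the claim.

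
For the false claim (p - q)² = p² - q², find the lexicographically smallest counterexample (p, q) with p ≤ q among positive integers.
(p, q) = (1, 2)

At (1, 1): both sides equal 0, so it holds there.

Substituting (1, 2) into the claim:
LHS = (1 - 2)² = 1
RHS = 1² - 2² = -3

Since LHS ≠ RHS, this pair disproves the claim, and no lexicographically smaller pair (p ≤ q, positive integers) does.

For instance (2, 3) is also a counterexample (LHS = 1, RHS = -5), but it's lexicographically larger.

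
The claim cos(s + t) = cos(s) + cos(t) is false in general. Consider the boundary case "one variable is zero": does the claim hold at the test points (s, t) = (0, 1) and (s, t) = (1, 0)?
At (0, 1): LHS = cos(1) ≈ 0.5403 ≠ RHS = cos(1) + 1 ≈ 1.54
At (1, 0): LHS = cos(1) ≈ 0.5403 ≠ RHS = cos(1) + 1 ≈ 1.54

Answer: No, fails at both test points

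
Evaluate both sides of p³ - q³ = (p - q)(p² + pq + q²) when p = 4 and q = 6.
LHS = 4³ - 6³ = -152
RHS = (4 - 6)(4² + 4·6 + 6²) = -152

LHS = RHS: the two sides agree.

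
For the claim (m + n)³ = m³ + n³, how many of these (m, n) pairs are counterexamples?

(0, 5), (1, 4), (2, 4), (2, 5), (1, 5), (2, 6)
5

Testing each pair:
(0, 5): LHS = 125, RHS = 125 → satisfies claim
(1, 4): LHS = 125, RHS = 65 → counterexample
(2, 4): LHS = 216, RHS = 72 → counterexample
(2, 5): LHS = 343, RHS = 133 → counterexample
(1, 5): LHS = 216, RHS = 126 → counterexample
(2, 6): LHS = 512, RHS = 224 → counterexample

That makes 5 counterexamples.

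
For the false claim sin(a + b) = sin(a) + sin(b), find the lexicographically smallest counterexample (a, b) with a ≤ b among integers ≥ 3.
(a, b) = (3, 3)

Substituting (3, 3) into the claim:
LHS = sin(3 + 3) = sin(6) ≈ -0.2794
RHS = sin(3) + sin(3) = 2·sin(3) ≈ 0.2822

Since LHS ≠ RHS, this pair disproves the claim, and no lexicographically smaller pair (a ≤ b, integers ≥ 3) does.

For instance (4, 5) is also a counterexample (LHS = sin(9) ≈ 0.4121, RHS = sin(5) + sin(4) ≈ -1.716), but it's lexicographically larger.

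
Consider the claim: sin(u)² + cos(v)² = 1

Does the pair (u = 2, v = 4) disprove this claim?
Substituting u = 2, v = 4:
LHS = sin(2)² + cos(4)² ≈ 1.254
RHS = 1

Since LHS ≠ RHS, this pair disproves the claim.

Answer: Yes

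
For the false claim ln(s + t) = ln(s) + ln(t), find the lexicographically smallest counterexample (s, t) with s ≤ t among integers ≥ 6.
(s, t) = (6, 6)

Substituting (6, 6) into the claim:
LHS = ln(6 + 6) = ln(12) ≈ 2.485
RHS = ln(6) + ln(6) = 2·ln(6) ≈ 3.584

Since LHS ≠ RHS, this pair disproves the claim, and no lexicographically smaller pair (s ≤ t, integers ≥ 6) does.

For instance (6, 12) is also a counterexample (LHS = ln(18) ≈ 2.89, RHS = ln(6) + ln(12) ≈ 4.277), but it's lexicographically larger.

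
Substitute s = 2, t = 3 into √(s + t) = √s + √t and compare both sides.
LHS = √(2 + 3) = √(5) ≈ 2.236
RHS = √2 + √3 = √(2) + √(3) ≈ 3.146

LHS ≠ RHS (they differ by about 0.9102), so the equation does not hold here.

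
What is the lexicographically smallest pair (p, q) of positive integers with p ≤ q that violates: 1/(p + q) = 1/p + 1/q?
Substituting (1, 1) into the claim:
LHS = 1/(1 + 1) = 1/2
RHS = 1/1 + 1/1 = 2

Since LHS ≠ RHS, this pair disproves the claim, and no lexicographically smaller pair (p ≤ q, positive integers) does.

For instance (2, 3) is also a counterexample (LHS = 1/5, RHS = 5/6), but it's lexicographically larger.

Answer: (p, q) = (1, 1)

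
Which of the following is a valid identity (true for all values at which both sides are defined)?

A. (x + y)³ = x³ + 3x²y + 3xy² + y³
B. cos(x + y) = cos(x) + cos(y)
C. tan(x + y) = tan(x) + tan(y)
A: holds — e.g. at (1, 4), both sides equal 125.
B: fails at (3, 3) — LHS = cos(6) ≈ 0.9602, RHS = 2·cos(3) ≈ -1.98.
C: fails at (2, 7) — LHS = tan(9) ≈ -0.4523, RHS = tan(2) + tan(7) ≈ -1.314.

Answer: A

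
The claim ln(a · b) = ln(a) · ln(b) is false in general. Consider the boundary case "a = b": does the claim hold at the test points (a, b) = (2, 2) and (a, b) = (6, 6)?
At (2, 2): LHS = ln(4) ≈ 1.386 ≠ RHS = ln(2)² ≈ 0.4805
At (6, 6): LHS = ln(36) ≈ 3.584 ≠ RHS = ln(6)² ≈ 3.21

Answer: No, fails at both test points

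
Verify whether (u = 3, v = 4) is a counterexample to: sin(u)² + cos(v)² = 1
Yes

Substituting u = 3, v = 4:
LHS = sin(3)² + cos(4)² ≈ 0.4472
RHS = 1

Since LHS ≠ RHS, this pair disproves the claim.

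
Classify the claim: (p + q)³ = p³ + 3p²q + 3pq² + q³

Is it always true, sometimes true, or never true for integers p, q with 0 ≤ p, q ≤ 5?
The identity holds for every pair in the range. For instance at (p, q) = (4, 0): both sides equal 64.

Answer: Always true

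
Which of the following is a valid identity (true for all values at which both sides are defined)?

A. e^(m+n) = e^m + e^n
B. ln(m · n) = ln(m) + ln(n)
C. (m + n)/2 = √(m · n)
B

A: fails at (4, 4) — LHS = e^8 ≈ 2981, RHS = 2·e^4 ≈ 109.2.
B: holds — e.g. at (5, 8), both sides equal ln(40) ≈ 3.689.
C: fails at (3, 5) — LHS = 4, RHS = √(15) ≈ 3.873.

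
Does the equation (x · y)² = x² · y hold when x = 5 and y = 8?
Fails

Substituting x = 5, y = 8:

LHS = (5 · 8)² = 1600
RHS = 5² · 8 = 200

LHS ≠ RHS, so the equation does not hold at this point.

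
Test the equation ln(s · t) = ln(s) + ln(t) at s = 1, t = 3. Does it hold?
Substituting s = 1, t = 3:

LHS = ln(1 · 3) = ln(3) ≈ 1.099
RHS = ln(1) + ln(3) = ln(3) ≈ 1.099

LHS = RHS, so the equation holds at this point.

Answer: Holds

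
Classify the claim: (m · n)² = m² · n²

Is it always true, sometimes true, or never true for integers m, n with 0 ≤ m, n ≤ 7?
Always true

The identity holds for every pair in the range. For instance at (m, n) = (6, 5): both sides equal 900.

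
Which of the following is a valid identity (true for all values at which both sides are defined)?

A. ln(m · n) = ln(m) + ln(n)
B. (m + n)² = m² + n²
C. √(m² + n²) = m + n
A: holds — e.g. at (3, 4), both sides equal ln(12) ≈ 2.485.
B: fails at (2, 3) — LHS = 25, RHS = 13.
C: fails at (4, 6) — LHS = 2·√(13) ≈ 7.211, RHS = 10.

Answer: A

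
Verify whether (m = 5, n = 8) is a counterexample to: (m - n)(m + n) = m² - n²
Substituting m = 5, n = 8:
LHS = (5 - 8)(5 + 8) = -39
RHS = 5² - 8² = -39

The sides agree, so this pair does not disprove the claim.

Answer: No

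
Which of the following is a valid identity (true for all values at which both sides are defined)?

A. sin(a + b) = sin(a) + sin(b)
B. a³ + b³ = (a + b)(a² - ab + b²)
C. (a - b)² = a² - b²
B

A: fails at (4, 6) — LHS = sin(10) ≈ -0.544, RHS = sin(4) + sin(6) ≈ -1.036.
B: holds — e.g. at (2, 5), both sides equal 133.
C: fails at (1, 2) — LHS = 1, RHS = -3.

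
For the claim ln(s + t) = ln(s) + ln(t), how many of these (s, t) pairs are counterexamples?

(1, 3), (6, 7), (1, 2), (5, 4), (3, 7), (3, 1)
Testing each pair:
(1, 3): LHS = ln(4) ≈ 1.386, RHS = ln(3) ≈ 1.099 → counterexample
(6, 7): LHS = ln(13) ≈ 2.565, RHS = ln(6) + ln(7) ≈ 3.738 → counterexample
(1, 2): LHS = ln(3) ≈ 1.099, RHS = ln(2) ≈ 0.6931 → counterexample
(5, 4): LHS = ln(9) ≈ 2.197, RHS = ln(4) + ln(5) ≈ 2.996 → counterexample
(3, 7): LHS = ln(10) ≈ 2.303, RHS = ln(3) + ln(7) ≈ 3.045 → counterexample
(3, 1): LHS = ln(4) ≈ 1.386, RHS = ln(3) ≈ 1.099 → counterexample

That makes 6 counterexamples.

Answer: 6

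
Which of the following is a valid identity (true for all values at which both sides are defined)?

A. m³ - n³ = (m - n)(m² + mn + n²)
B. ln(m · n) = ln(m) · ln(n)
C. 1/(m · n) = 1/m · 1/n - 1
A: holds — e.g. at (6, 7), both sides equal -127.
B: fails at (4, 5) — LHS = ln(20) ≈ 2.996, RHS = ln(4)·ln(5) ≈ 2.231.
C: fails at (3, 4) — LHS = 1/12, RHS = -11/12.

Answer: A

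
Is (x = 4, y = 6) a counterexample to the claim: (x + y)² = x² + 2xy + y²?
No

Substituting x = 4, y = 6:
LHS = (4 + 6)² = 100
RHS = 4² + 2·4·6 + 6² = 100

The sides agree, so this pair does not disprove the claim.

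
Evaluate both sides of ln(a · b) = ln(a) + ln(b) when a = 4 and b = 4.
LHS = ln(4 · 4) = ln(16) ≈ 2.773
RHS = ln(4) + ln(4) = 2·ln(4) ≈ 2.773

LHS = RHS: the two sides agree.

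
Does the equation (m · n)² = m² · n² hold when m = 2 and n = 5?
Substituting m = 2, n = 5:

LHS = (2 · 5)² = 100
RHS = 2² · 5² = 100

LHS = RHS, so the equation holds at this point.

Answer: Holds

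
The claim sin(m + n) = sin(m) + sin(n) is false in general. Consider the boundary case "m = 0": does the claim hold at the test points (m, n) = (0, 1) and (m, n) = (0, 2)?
Yes, holds at both test points

At (0, 1): LHS = sin(1) ≈ 0.8415, RHS = sin(1) ≈ 0.8415 → equal
At (0, 2): LHS = sin(2) ≈ 0.9093, RHS = sin(2) ≈ 0.9093 → equal

So the claim does hold at both of these boundary points, even though it is not an identity.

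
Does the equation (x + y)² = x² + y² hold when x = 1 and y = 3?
Fails

Substituting x = 1, y = 3:

LHS = (1 + 3)² = 16
RHS = 1² + 3² = 10

LHS ≠ RHS, so the equation does not hold at this point.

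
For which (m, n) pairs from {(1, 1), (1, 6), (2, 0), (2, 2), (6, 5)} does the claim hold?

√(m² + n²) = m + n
(2, 0)

Testing each pair:
(1, 1): LHS = √(2) ≈ 1.414, RHS = 2 → fails
(1, 6): LHS = √(37) ≈ 6.083, RHS = 7 → fails
(2, 0): LHS = 2, RHS = 2 → holds
(2, 2): LHS = 2·√(2) ≈ 2.828, RHS = 4 → fails
(6, 5): LHS = √(61) ≈ 7.81, RHS = 11 → fails

1 of 5 pairs satisfies the claim.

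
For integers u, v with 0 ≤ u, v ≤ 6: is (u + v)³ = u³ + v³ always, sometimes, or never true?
Sometimes true

It holds at (u, v) = (0, 2) (both sides equal 8), but fails at (u, v) = (6, 6) (LHS = 1728, RHS = 432).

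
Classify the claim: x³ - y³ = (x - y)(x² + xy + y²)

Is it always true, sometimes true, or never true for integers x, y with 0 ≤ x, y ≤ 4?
The identity holds for every pair in the range. For instance at (x, y) = (2, 4): both sides equal -56.

Answer: Always true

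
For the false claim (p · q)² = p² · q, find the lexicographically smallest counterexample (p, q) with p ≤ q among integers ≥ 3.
(p, q) = (3, 3)

Substituting (3, 3) into the claim:
LHS = (3 · 3)² = 81
RHS = 3² · 3 = 27

Since LHS ≠ RHS, this pair disproves the claim, and no lexicographically smaller pair (p ≤ q, integers ≥ 3) does.

For instance (7, 10) is also a counterexample (LHS = 4900, RHS = 490), but it's lexicographically larger.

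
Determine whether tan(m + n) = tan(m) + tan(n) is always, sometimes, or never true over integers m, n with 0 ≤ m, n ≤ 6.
Sometimes true

It holds at (m, n) = (0, 3) (both sides equal tan(3) ≈ -0.1425), but fails at (m, n) = (3, 5) (LHS = tan(8) ≈ -6.8, RHS = tan(5) + tan(3) ≈ -3.523).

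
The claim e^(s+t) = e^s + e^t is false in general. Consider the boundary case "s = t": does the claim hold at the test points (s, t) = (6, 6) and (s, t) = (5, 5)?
No, fails at both test points

At (6, 6): LHS = e^12 ≈ 162754.8 ≠ RHS = 2·e^6 ≈ 806.9
At (5, 5): LHS = e^10 ≈ 22026.5 ≠ RHS = 2·e^5 ≈ 296.8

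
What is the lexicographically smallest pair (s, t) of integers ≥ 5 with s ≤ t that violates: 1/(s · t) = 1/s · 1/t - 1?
(s, t) = (5, 5)

Substituting (5, 5) into the claim:
LHS = 1/(5 · 5) = 1/25
RHS = 1/5 · 1/5 - 1 = -24/25

Since LHS ≠ RHS, this pair disproves the claim, and no lexicographically smaller pair (s ≤ t, integers ≥ 5) does.

For instance (7, 10) is also a counterexample (LHS = 1/70, RHS = -69/70), but it's lexicographically larger.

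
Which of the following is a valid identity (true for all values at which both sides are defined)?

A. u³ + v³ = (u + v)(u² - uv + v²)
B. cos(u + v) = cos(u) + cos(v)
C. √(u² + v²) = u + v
A: holds — e.g. at (2, 7), both sides equal 351.
B: fails at (1, 2) — LHS = cos(3) ≈ -0.99, RHS = cos(2) + cos(1) ≈ 0.1242.
C: fails at (2, 3) — LHS = √(13) ≈ 3.606, RHS = 5.

Answer: A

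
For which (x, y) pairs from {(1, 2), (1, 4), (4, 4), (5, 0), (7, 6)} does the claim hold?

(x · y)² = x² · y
Testing each pair:
(1, 2): LHS = 4, RHS = 2 → fails
(1, 4): LHS = 16, RHS = 4 → fails
(4, 4): LHS = 256, RHS = 64 → fails
(5, 0): LHS = 0, RHS = 0 → holds
(7, 6): LHS = 1764, RHS = 294 → fails

1 of 5 pairs satisfies the claim.

Answer: (5, 0)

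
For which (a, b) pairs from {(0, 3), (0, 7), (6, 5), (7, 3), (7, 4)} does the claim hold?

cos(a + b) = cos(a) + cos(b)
Testing each pair:
(0, 3): LHS = cos(3) ≈ -0.99, RHS = cos(3) + 1 ≈ 0.01001 → fails
(0, 7): LHS = cos(7) ≈ 0.7539, RHS = cos(7) + 1 ≈ 1.754 → fails
(6, 5): LHS = cos(11) ≈ 0.004426, RHS = cos(5) + cos(6) ≈ 1.244 → fails
(7, 3): LHS = cos(10) ≈ -0.8391, RHS = cos(3) + cos(7) ≈ -0.2361 → fails
(7, 4): LHS = cos(11) ≈ 0.004426, RHS = cos(4) + cos(7) ≈ 0.1003 → fails

No pair satisfies the claim.

Answer: None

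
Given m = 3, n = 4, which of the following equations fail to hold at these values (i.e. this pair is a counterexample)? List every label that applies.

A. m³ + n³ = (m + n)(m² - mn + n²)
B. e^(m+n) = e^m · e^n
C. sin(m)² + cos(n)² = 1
C

Evaluating each claim at the given values:
A. LHS = 91, RHS = 91 → holds here (LHS = RHS)
B. LHS = e^7 ≈ 1097, RHS = e^7 ≈ 1097 → holds here (LHS = RHS)
C. LHS = sin(3)² + cos(4)² ≈ 0.4472, RHS = 1 → fails here (LHS ≠ RHS)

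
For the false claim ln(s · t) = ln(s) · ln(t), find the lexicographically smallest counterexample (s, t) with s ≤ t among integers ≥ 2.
Substituting (2, 2) into the claim:
LHS = ln(2 · 2) = ln(4) ≈ 1.386
RHS = ln(2) · ln(2) = ln(2)² ≈ 0.4805

Since LHS ≠ RHS, this pair disproves the claim, and no lexicographically smaller pair (s ≤ t, integers ≥ 2) does.

For instance (4, 4) is also a counterexample (LHS = ln(16) ≈ 2.773, RHS = ln(4)² ≈ 1.922), but it's lexicographically larger.

Answer: (s, t) = (2, 2)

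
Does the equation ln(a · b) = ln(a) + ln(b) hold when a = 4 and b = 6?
Substituting a = 4, b = 6:

LHS = ln(4 · 6) = ln(24) ≈ 3.178
RHS = ln(4) + ln(6) ≈ 3.178

LHS = RHS, so the equation holds at this point.

Answer: Holds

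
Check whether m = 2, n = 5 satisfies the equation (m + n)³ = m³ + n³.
Substituting m = 2, n = 5:

LHS = (2 + 5)³ = 343
RHS = 2³ + 5³ = 133

LHS ≠ RHS, so the equation does not hold at this point.

Answer: Fails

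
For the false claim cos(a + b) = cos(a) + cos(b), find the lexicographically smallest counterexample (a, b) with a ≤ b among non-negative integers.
(a, b) = (0, 0)

Substituting (0, 0) into the claim:
LHS = cos(0 + 0) = 1
RHS = cos(0) + cos(0) = 2

Since LHS ≠ RHS, this pair disproves the claim, and no lexicographically smaller pair (a ≤ b, non-negative integers) does.

For instance (2, 7) is also a counterexample (LHS = cos(9) ≈ -0.9111, RHS = cos(2) + cos(7) ≈ 0.3378), but it's lexicographically larger.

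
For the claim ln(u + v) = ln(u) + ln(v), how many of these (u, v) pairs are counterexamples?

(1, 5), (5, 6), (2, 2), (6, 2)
3

Testing each pair:
(1, 5): LHS = ln(6) ≈ 1.792, RHS = ln(5) ≈ 1.609 → counterexample
(5, 6): LHS = ln(11) ≈ 2.398, RHS = ln(5) + ln(6) ≈ 3.401 → counterexample
(2, 2): LHS = ln(4) ≈ 1.386, RHS = 2·ln(2) ≈ 1.386 → satisfies claim
(6, 2): LHS = ln(8) ≈ 2.079, RHS = ln(2) + ln(6) ≈ 2.485 → counterexample

That makes 3 counterexamples.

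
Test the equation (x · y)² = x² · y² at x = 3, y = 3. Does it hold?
Holds

Substituting x = 3, y = 3:

LHS = (3 · 3)² = 81
RHS = 3² · 3² = 81

LHS = RHS, so the equation holds at this point.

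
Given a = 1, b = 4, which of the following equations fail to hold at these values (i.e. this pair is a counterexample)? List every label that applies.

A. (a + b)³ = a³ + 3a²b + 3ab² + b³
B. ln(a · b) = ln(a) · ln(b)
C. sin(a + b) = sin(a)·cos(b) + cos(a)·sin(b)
Evaluating each claim at the given values:
A. LHS = 125, RHS = 125 → holds here (LHS = RHS)
B. LHS = ln(4) ≈ 1.386, RHS = 0 → fails here (LHS ≠ RHS)
C. LHS = sin(5) ≈ -0.9589, RHS = sin(1)·cos(4) + sin(4)·cos(1) ≈ -0.9589 → holds here (LHS = RHS)

Answer: B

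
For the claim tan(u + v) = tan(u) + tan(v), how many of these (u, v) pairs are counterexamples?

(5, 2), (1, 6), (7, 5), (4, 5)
4

Testing each pair:
(5, 2): LHS = tan(7) ≈ 0.8714, RHS = tan(5) + tan(2) ≈ -5.566 → counterexample
(1, 6): LHS = tan(7) ≈ 0.8714, RHS = tan(6) + tan(1) ≈ 1.266 → counterexample
(7, 5): LHS = tan(12) ≈ -0.6359, RHS = tan(5) + tan(7) ≈ -2.509 → counterexample
(4, 5): LHS = tan(9) ≈ -0.4523, RHS = tan(5) + tan(4) ≈ -2.223 → counterexample

That makes 4 counterexamples.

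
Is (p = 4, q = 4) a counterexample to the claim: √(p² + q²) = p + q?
Substituting p = 4, q = 4:
LHS = √(4² + 4²) = 4·√(2) ≈ 5.657
RHS = 4 + 4 = 8

Since LHS ≠ RHS, this pair disproves the claim.

Answer: Yes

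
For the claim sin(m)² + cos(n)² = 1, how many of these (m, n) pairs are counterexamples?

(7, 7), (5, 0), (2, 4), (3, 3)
Testing each pair:
(7, 7): LHS = sin(7)² + cos(7)² = 1, RHS = 1 → satisfies claim
(5, 0): LHS = sin(5)² + 1 ≈ 1.92, RHS = 1 → counterexample
(2, 4): LHS = cos(4)² + sin(2)² ≈ 1.254, RHS = 1 → counterexample
(3, 3): LHS = sin(3)² + cos(3)² = 1, RHS = 1 → satisfies claim

That makes 2 counterexamples.

Answer: 2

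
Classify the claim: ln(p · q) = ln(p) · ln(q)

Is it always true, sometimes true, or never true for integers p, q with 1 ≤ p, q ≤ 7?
Sometimes true

It holds at (p, q) = (1, 1) (both sides equal 0), but fails at (p, q) = (1, 5) (LHS = ln(5) ≈ 1.609, RHS = 0).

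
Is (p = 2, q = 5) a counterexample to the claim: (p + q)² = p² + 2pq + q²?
No

Substituting p = 2, q = 5:
LHS = (2 + 5)² = 49
RHS = 2² + 2·2·5 + 5² = 49

The sides agree, so this pair does not disprove the claim.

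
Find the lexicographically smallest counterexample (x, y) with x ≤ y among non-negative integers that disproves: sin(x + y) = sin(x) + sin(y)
At (0, 3): both sides equal sin(3) ≈ 0.1411, so it holds there.

Substituting (1, 1) into the claim:
LHS = sin(1 + 1) = sin(2) ≈ 0.9093
RHS = sin(1) + sin(1) = 2·sin(1) ≈ 1.683

Since LHS ≠ RHS, this pair disproves the claim, and no lexicographically smaller pair (x ≤ y, non-negative integers) does.

For instance (6, 7) is also a counterexample (LHS = sin(13) ≈ 0.4202, RHS = sin(6) + sin(7) ≈ 0.3776), but it's lexicographically larger.

Answer: (x, y) = (1, 1)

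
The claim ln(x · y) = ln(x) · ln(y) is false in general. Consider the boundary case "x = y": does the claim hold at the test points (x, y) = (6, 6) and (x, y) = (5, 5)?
No, fails at both test points

At (6, 6): LHS = ln(36) ≈ 3.584 ≠ RHS = ln(6)² ≈ 3.21
At (5, 5): LHS = ln(25) ≈ 3.219 ≠ RHS = ln(5)² ≈ 2.59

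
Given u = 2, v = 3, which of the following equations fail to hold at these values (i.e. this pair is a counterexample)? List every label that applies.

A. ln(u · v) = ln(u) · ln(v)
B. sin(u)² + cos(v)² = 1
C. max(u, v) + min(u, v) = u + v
Evaluating each claim at the given values:
A. LHS = ln(6) ≈ 1.792, RHS = ln(2)·ln(3) ≈ 0.7615 → fails here (LHS ≠ RHS)
B. LHS = sin(2)² + cos(3)² ≈ 1.807, RHS = 1 → fails here (LHS ≠ RHS)
C. LHS = 5, RHS = 5 → holds here (LHS = RHS)

Answer: A, B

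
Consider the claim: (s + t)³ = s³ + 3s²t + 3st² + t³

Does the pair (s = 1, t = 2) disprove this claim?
No

Substituting s = 1, t = 2:
LHS = (1 + 2)³ = 27
RHS = 1³ + 3·1²·2 + 3·1·2² + 2³ = 27

The sides agree, so this pair does not disprove the claim.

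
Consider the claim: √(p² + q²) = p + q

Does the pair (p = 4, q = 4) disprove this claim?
Substituting p = 4, q = 4:
LHS = √(4² + 4²) = 4·√(2) ≈ 5.657
RHS = 4 + 4 = 8

Since LHS ≠ RHS, this pair disproves the claim.

Answer: Yes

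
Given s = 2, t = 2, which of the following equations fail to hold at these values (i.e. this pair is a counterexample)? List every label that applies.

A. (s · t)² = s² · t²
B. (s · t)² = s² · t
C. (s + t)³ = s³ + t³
Evaluating each claim at the given values:
A. LHS = 16, RHS = 16 → holds here (LHS = RHS)
B. LHS = 16, RHS = 8 → fails here (LHS ≠ RHS)
C. LHS = 64, RHS = 16 → fails here (LHS ≠ RHS)

Answer: B, C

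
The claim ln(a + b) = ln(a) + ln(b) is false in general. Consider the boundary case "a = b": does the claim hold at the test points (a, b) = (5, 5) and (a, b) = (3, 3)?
At (5, 5): LHS = ln(10) ≈ 2.303 ≠ RHS = 2·ln(5) ≈ 3.219
At (3, 3): LHS = ln(6) ≈ 1.792 ≠ RHS = 2·ln(3) ≈ 2.197

Answer: No, fails at both test points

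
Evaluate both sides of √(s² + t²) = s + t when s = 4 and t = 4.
LHS = √(4² + 4²) = 4·√(2) ≈ 5.657
RHS = 4 + 4 = 8

LHS ≠ RHS (they differ by about 2.343), so the equation does not hold here.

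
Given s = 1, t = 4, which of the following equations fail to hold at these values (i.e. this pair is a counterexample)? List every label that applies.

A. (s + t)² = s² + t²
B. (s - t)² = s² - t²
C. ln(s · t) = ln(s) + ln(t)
A, B

Evaluating each claim at the given values:
A. LHS = 25, RHS = 17 → fails here (LHS ≠ RHS)
B. LHS = 9, RHS = -15 → fails here (LHS ≠ RHS)
C. LHS = ln(4) ≈ 1.386, RHS = ln(4) ≈ 1.386 → holds here (LHS = RHS)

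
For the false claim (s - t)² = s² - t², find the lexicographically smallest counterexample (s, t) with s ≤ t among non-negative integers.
(s, t) = (0, 1)

Substituting (0, 1) into the claim:
LHS = (0 - 1)² = 1
RHS = 0² - 1² = -1

Since LHS ≠ RHS, this pair disproves the claim, and no lexicographically smaller pair (s ≤ t, non-negative integers) does.

For instance (3, 6) is also a counterexample (LHS = 9, RHS = -27), but it's lexicographically larger.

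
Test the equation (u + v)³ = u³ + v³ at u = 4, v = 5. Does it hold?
Substituting u = 4, v = 5:

LHS = (4 + 5)³ = 729
RHS = 4³ + 5³ = 189

LHS ≠ RHS, so the equation does not hold at this point.

Answer: Fails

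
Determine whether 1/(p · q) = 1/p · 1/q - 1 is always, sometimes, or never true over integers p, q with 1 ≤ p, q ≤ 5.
Never true

The claim fails for every pair in the range. For instance at (p, q) = (4, 1): LHS = 1/4, RHS = -3/4.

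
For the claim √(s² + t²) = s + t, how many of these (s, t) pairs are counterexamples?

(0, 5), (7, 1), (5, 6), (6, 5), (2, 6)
4

Testing each pair:
(0, 5): LHS = 5, RHS = 5 → satisfies claim
(7, 1): LHS = 5·√(2) ≈ 7.071, RHS = 8 → counterexample
(5, 6): LHS = √(61) ≈ 7.81, RHS = 11 → counterexample
(6, 5): LHS = √(61) ≈ 7.81, RHS = 11 → counterexample
(2, 6): LHS = 2·√(10) ≈ 6.325, RHS = 8 → counterexample

That makes 4 counterexamples.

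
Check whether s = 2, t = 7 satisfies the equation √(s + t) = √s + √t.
Substituting s = 2, t = 7:

LHS = √(2 + 7) = 3
RHS = √2 + √7 = √(2) + √(7) ≈ 4.06

LHS ≠ RHS, so the equation does not hold at this point.

Answer: Fails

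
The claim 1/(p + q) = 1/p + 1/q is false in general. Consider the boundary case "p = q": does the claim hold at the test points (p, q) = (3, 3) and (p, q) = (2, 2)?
No, fails at both test points

At (3, 3): LHS = 1/6 ≠ RHS = 2/3
At (2, 2): LHS = 1/4 ≠ RHS = 1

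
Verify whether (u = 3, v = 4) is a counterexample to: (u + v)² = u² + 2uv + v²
No

Substituting u = 3, v = 4:
LHS = (3 + 4)² = 49
RHS = 3² + 2·3·4 + 4² = 49

The sides agree, so this pair does not disprove the claim.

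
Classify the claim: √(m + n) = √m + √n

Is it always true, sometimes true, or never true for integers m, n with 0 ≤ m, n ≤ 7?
It holds at (m, n) = (0, 7) (both sides equal √(7) ≈ 2.646), but fails at (m, n) = (2, 1) (LHS = √(3) ≈ 1.732, RHS = 1 + √(2) ≈ 2.414).

Answer: Sometimes true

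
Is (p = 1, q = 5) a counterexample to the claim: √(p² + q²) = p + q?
Yes

Substituting p = 1, q = 5:
LHS = √(1² + 5²) = √(26) ≈ 5.099
RHS = 1 + 5 = 6

Since LHS ≠ RHS, this pair disproves the claim.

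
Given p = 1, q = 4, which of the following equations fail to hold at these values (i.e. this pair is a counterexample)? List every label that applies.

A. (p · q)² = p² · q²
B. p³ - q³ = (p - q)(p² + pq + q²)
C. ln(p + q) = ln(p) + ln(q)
Evaluating each claim at the given values:
A. LHS = 16, RHS = 16 → holds here (LHS = RHS)
B. LHS = -63, RHS = -63 → holds here (LHS = RHS)
C. LHS = ln(5) ≈ 1.609, RHS = ln(4) ≈ 1.386 → fails here (LHS ≠ RHS)

Answer: C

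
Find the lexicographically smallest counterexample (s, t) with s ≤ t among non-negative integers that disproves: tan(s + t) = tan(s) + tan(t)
(s, t) = (1, 1)

At (0, 5): both sides equal tan(5) ≈ -3.381, so it holds there.

Substituting (1, 1) into the claim:
LHS = tan(1 + 1) = tan(2) ≈ -2.185
RHS = tan(1) + tan(1) = 2·tan(1) ≈ 3.115

Since LHS ≠ RHS, this pair disproves the claim, and no lexicographically smaller pair (s ≤ t, non-negative integers) does.

For instance (1, 2) is also a counterexample (LHS = tan(3) ≈ -0.1425, RHS = tan(2) + tan(1) ≈ -0.6276), but it's lexicographically larger.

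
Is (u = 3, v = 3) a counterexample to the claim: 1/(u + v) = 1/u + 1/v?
Yes

Substituting u = 3, v = 3:
LHS = 1/(3 + 3) = 1/6
RHS = 1/3 + 1/3 = 2/3

Since LHS ≠ RHS, this pair disproves the claim.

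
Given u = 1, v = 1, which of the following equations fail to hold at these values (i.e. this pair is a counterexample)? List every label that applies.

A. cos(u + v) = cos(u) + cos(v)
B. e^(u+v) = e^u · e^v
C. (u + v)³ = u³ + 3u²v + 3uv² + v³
Evaluating each claim at the given values:
A. LHS = cos(2) ≈ -0.4161, RHS = 2·cos(1) ≈ 1.081 → fails here (LHS ≠ RHS)
B. LHS = e^2 ≈ 7.389, RHS = e^2 ≈ 7.389 → holds here (LHS = RHS)
C. LHS = 8, RHS = 8 → holds here (LHS = RHS)

Answer: A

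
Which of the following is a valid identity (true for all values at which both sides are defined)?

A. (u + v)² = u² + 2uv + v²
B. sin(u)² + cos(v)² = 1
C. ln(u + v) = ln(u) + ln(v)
A

A: holds — e.g. at (5, 5), both sides equal 100.
B: fails at (5, 8) — LHS = cos(8)² + sin(5)² ≈ 0.9407, RHS = 1.
C: fails at (1, 3) — LHS = ln(4) ≈ 1.386, RHS = ln(3) ≈ 1.099.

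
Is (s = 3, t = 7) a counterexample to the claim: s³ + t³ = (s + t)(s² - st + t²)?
No

Substituting s = 3, t = 7:
LHS = 3³ + 7³ = 370
RHS = (3 + 7)(3² - 3·7 + 7²) = 370

The sides agree, so this pair does not disprove the claim.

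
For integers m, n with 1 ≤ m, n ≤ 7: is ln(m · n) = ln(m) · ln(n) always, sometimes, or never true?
It holds at (m, n) = (1, 1) (both sides equal 0), but fails at (m, n) = (1, 2) (LHS = ln(2) ≈ 0.6931, RHS = 0).

Answer: Sometimes true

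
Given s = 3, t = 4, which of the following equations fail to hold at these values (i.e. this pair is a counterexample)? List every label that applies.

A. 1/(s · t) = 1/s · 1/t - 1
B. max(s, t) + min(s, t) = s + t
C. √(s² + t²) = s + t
A, C

Evaluating each claim at the given values:
A. LHS = 1/12, RHS = -11/12 → fails here (LHS ≠ RHS)
B. LHS = 7, RHS = 7 → holds here (LHS = RHS)
C. LHS = 5, RHS = 7 → fails here (LHS ≠ RHS)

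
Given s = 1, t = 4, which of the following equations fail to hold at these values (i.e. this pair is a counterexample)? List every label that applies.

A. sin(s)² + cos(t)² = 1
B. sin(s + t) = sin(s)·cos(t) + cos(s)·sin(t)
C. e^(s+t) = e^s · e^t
A

Evaluating each claim at the given values:
A. LHS = cos(4)² + sin(1)² ≈ 1.135, RHS = 1 → fails here (LHS ≠ RHS)
B. LHS = sin(5) ≈ -0.9589, RHS = sin(1)·cos(4) + sin(4)·cos(1) ≈ -0.9589 → holds here (LHS = RHS)
C. LHS = e^5 ≈ 148.4, RHS = e^5 ≈ 148.4 → holds here (LHS = RHS)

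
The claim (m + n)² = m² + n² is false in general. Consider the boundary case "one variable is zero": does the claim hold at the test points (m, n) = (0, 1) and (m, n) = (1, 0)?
At (0, 1): LHS = 1, RHS = 1 → equal
At (1, 0): LHS = 1, RHS = 1 → equal

So the claim does hold at both of these boundary points, even though it is not an identity.

Answer: Yes, holds at both test points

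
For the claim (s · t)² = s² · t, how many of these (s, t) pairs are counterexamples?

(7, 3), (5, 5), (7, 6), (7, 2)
Testing each pair:
(7, 3): LHS = 441, RHS = 147 → counterexample
(5, 5): LHS = 625, RHS = 125 → counterexample
(7, 6): LHS = 1764, RHS = 294 → counterexample
(7, 2): LHS = 196, RHS = 98 → counterexample

That makes 4 counterexamples.

Answer: 4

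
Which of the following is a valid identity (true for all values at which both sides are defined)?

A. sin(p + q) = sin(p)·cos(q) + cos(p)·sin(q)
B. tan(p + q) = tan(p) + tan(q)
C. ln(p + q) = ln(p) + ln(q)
A

A: holds — e.g. at (5, 8), both sides equal sin(13) ≈ 0.4202.
B: fails at (3, 4) — LHS = tan(7) ≈ 0.8714, RHS = tan(3) + tan(4) ≈ 1.015.
C: fails at (2, 3) — LHS = ln(5) ≈ 1.609, RHS = ln(2) + ln(3) ≈ 1.792.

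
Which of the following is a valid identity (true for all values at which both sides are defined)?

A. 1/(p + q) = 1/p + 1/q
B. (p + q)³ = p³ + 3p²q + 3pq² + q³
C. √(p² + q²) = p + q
A: fails at (4, 5) — LHS = 1/9, RHS = 9/20.
B: holds — e.g. at (1, 5), both sides equal 216.
C: fails at (2, 3) — LHS = √(13) ≈ 3.606, RHS = 5.

Answer: B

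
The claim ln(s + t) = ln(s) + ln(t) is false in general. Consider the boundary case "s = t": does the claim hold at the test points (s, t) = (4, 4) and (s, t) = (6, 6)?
No, fails at both test points

At (4, 4): LHS = ln(8) ≈ 2.079 ≠ RHS = 2·ln(4) ≈ 2.773
At (6, 6): LHS = ln(12) ≈ 2.485 ≠ RHS = 2·ln(6) ≈ 3.584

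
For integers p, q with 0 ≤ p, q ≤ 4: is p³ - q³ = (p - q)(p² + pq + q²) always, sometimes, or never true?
Always true

The identity holds for every pair in the range. For instance at (p, q) = (1, 0): both sides equal 1.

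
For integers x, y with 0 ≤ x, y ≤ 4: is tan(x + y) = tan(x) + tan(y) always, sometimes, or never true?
It holds at (x, y) = (1, 0) (both sides equal tan(1) ≈ 1.557), but fails at (x, y) = (3, 3) (LHS = tan(6) ≈ -0.291, RHS = 2·tan(3) ≈ -0.2851).

Answer: Sometimes true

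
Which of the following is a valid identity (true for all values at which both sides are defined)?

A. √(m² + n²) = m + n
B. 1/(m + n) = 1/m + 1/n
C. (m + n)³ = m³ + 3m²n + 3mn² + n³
C

A: fails at (4, 4) — LHS = 4·√(2) ≈ 5.657, RHS = 8.
B: fails at (5, 8) — LHS = 1/13, RHS = 13/40.
C: holds — e.g. at (2, 5), both sides equal 343.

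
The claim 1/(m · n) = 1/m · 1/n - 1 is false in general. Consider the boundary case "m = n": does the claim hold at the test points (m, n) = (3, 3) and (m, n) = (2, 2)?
At (3, 3): LHS = 1/9 ≠ RHS = -8/9
At (2, 2): LHS = 1/4 ≠ RHS = -3/4

Answer: No, fails at both test points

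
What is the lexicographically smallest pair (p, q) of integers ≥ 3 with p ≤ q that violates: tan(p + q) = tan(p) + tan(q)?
(p, q) = (3, 3)

Substituting (3, 3) into the claim:
LHS = tan(3 + 3) = tan(6) ≈ -0.291
RHS = tan(3) + tan(3) = 2·tan(3) ≈ -0.2851

Since LHS ≠ RHS, this pair disproves the claim, and no lexicographically smaller pair (p ≤ q, integers ≥ 3) does.

For instance (9, 10) is also a counterexample (LHS = tan(19) ≈ 0.1516, RHS = tan(9) + tan(10) ≈ 0.196), but it's lexicographically larger.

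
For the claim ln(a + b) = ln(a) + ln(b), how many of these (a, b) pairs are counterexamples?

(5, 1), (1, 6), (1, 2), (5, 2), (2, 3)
5

Testing each pair:
(5, 1): LHS = ln(6) ≈ 1.792, RHS = ln(5) ≈ 1.609 → counterexample
(1, 6): LHS = ln(7) ≈ 1.946, RHS = ln(6) ≈ 1.792 → counterexample
(1, 2): LHS = ln(3) ≈ 1.099, RHS = ln(2) ≈ 0.6931 → counterexample
(5, 2): LHS = ln(7) ≈ 1.946, RHS = ln(2) + ln(5) ≈ 2.303 → counterexample
(2, 3): LHS = ln(5) ≈ 1.609, RHS = ln(2) + ln(3) ≈ 1.792 → counterexample

That makes 5 counterexamples.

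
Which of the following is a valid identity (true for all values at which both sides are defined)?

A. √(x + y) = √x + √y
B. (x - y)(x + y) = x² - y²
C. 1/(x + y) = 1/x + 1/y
A: fails at (5, 8) — LHS = √(13) ≈ 3.606, RHS = √(5) + 2·√(2) ≈ 5.064.
B: holds — e.g. at (3, 3), both sides equal 0.
C: fails at (3, 5) — LHS = 1/8, RHS = 8/15.

Answer: B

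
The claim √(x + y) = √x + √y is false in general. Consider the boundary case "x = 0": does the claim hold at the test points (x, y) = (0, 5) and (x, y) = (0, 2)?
Yes, holds at both test points

At (0, 5): LHS = √(5) ≈ 2.236, RHS = √(5) ≈ 2.236 → equal
At (0, 2): LHS = √(2) ≈ 1.414, RHS = √(2) ≈ 1.414 → equal

So the claim does hold at both of these boundary points, even though it is not an identity.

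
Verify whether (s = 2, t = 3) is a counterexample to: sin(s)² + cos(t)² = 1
Substituting s = 2, t = 3:
LHS = sin(2)² + cos(3)² ≈ 1.807
RHS = 1

Since LHS ≠ RHS, this pair disproves the claim.

Answer: Yes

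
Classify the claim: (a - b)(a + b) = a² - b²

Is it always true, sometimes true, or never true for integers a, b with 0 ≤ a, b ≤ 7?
Always true

The identity holds for every pair in the range. For instance at (a, b) = (1, 5): both sides equal -24.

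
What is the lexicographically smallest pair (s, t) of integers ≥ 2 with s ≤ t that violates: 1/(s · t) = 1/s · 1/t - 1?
Substituting (2, 2) into the claim:
LHS = 1/(2 · 2) = 1/4
RHS = 1/2 · 1/2 - 1 = -3/4

Since LHS ≠ RHS, this pair disproves the claim, and no lexicographically smaller pair (s ≤ t, integers ≥ 2) does.

For instance (6, 8) is also a counterexample (LHS = 1/48, RHS = -47/48), but it's lexicographically larger.

Answer: (s, t) = (2, 2)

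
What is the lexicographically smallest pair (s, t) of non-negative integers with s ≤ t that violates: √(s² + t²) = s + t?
Substituting (1, 1) into the claim:
LHS = √(1² + 1²) = √(2) ≈ 1.414
RHS = 1 + 1 = 2

Since LHS ≠ RHS, this pair disproves the claim, and no lexicographically smaller pair (s ≤ t, non-negative integers) does.

For instance (7, 7) is also a counterexample (LHS = 7·√(2) ≈ 9.899, RHS = 14), but it's lexicographically larger.

Answer: (s, t) = (1, 1)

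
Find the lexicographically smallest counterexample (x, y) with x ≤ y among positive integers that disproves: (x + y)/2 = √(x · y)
At (1, 1): both sides equal 1, so it holds there.

Substituting (1, 2) into the claim:
LHS = (1 + 2)/2 = 3/2
RHS = √(1 · 2) = √(2) ≈ 1.414

Since LHS ≠ RHS, this pair disproves the claim, and no lexicographically smaller pair (x ≤ y, positive integers) does.

For instance (2, 4) is also a counterexample (LHS = 3, RHS = 2·√(2) ≈ 2.828), but it's lexicographically larger.

Answer: (x, y) = (1, 2)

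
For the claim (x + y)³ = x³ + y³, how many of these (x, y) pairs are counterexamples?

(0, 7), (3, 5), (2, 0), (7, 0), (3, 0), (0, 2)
1

Testing each pair:
(0, 7): LHS = 343, RHS = 343 → satisfies claim
(3, 5): LHS = 512, RHS = 152 → counterexample
(2, 0): LHS = 8, RHS = 8 → satisfies claim
(7, 0): LHS = 343, RHS = 343 → satisfies claim
(3, 0): LHS = 27, RHS = 27 → satisfies claim
(0, 2): LHS = 8, RHS = 8 → satisfies claim

That makes 1 counterexample.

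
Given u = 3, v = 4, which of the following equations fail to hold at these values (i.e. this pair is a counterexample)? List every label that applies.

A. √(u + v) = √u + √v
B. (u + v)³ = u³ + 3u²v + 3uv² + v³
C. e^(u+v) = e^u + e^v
Evaluating each claim at the given values:
A. LHS = √(7) ≈ 2.646, RHS = √(3) + 2 ≈ 3.732 → fails here (LHS ≠ RHS)
B. LHS = 343, RHS = 343 → holds here (LHS = RHS)
C. LHS = e^7 ≈ 1097, RHS = e^3 + e^4 ≈ 74.68 → fails here (LHS ≠ RHS)

Answer: A, C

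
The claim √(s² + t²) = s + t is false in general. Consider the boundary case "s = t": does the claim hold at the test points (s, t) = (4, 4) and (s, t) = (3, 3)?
No, fails at both test points

At (4, 4): LHS = 4·√(2) ≈ 5.657 ≠ RHS = 8
At (3, 3): LHS = 3·√(2) ≈ 4.243 ≠ RHS = 6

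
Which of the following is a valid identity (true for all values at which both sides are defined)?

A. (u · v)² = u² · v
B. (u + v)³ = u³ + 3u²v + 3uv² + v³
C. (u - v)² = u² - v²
B

A: fails at (2, 4) — LHS = 64, RHS = 16.
B: holds — e.g. at (0, 1), both sides equal 1.
C: fails at (3, 7) — LHS = 16, RHS = -40.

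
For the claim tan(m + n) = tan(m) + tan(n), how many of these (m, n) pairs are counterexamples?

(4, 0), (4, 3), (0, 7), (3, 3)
Testing each pair:
(4, 0): LHS = tan(4) ≈ 1.158, RHS = tan(4) ≈ 1.158 → satisfies claim
(4, 3): LHS = tan(7) ≈ 0.8714, RHS = tan(3) + tan(4) ≈ 1.015 → counterexample
(0, 7): LHS = tan(7) ≈ 0.8714, RHS = tan(7) ≈ 0.8714 → satisfies claim
(3, 3): LHS = tan(6) ≈ -0.291, RHS = 2·tan(3) ≈ -0.2851 → counterexample

That makes 2 counterexamples.

Answer: 2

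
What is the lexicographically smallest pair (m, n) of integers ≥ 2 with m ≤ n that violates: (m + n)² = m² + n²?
(m, n) = (2, 2)

Substituting (2, 2) into the claim:
LHS = (2 + 2)² = 16
RHS = 2² + 2² = 8

Since LHS ≠ RHS, this pair disproves the claim, and no lexicographically smaller pair (m ≤ n, integers ≥ 2) does.

For instance (4, 7) is also a counterexample (LHS = 121, RHS = 65), but it's lexicographically larger.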